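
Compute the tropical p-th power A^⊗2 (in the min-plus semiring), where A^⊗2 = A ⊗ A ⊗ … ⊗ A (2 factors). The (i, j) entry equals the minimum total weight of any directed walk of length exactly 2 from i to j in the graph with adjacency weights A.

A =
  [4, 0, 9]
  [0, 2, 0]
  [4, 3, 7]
A^⊗2 =
  [0, 2, 0]
  [2, 0, 2]
  [3, 4, 3]

Each entry (A^⊗2)_ij equals the minimum over all length-2 walks i = v_0 → v_1 → … → v_2 = j of Σ_t A[v_t][v_{t+1}]. For example, for (i, j) = (0, 2) we minimise over 3 possible intermediate vertex sequences; the minimum is 0, attained along the walk 0 → 1 → 2.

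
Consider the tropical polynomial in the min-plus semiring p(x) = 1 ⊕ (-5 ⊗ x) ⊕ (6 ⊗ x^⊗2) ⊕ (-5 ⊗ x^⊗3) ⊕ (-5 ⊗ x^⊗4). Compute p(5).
p(5) = 0

A tropical monomial a ⊗ x^⊗i evaluates to a + i · x. Evaluating each term at x = 5:
  Term 0 contributes 1 + 0 · 5 = 1
  Term 1 contributes -5 + 1 · 5 = 0
  Term 2 contributes 6 + 2 · 5 = 16
  Term 3 contributes -5 + 3 · 5 = 10
  Term 4 contributes -5 + 4 · 5 = 15
p(5) = ⊕ of these = min[1, 0, 16, 10, 15] = 0.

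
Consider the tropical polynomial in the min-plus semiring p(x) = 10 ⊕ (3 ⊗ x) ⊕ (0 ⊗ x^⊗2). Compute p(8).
p(8) = 10

A tropical monomial a ⊗ x^⊗i evaluates to a + i · x. Evaluating each term at x = 8:
  Term 0 contributes 10 + 0 · 8 = 10
  Term 1 contributes 3 + 1 · 8 = 11
  Term 2 contributes 0 + 2 · 8 = 16
p(8) = ⊕ of these = min[10, 11, 16] = 10.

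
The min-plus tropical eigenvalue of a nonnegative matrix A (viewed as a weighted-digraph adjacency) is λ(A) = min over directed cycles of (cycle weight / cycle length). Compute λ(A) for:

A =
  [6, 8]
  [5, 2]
λ(A) = 2

Enumerate directed cycles and compute their means (weight / length). Sample:
  cycle 0 → 0: weight = 6, length = 1, mean = 6/1 ≈ 6.000
  cycle 1 → 1: weight = 2, length = 1, mean = 2/1 ≈ 2.000
  cycle 0 → 1 → 0: weight = 13, length = 2, mean = 13/2 ≈ 6.500
  cycle 1 → 0 → 1: weight = 13, length = 2, mean = 13/2 ≈ 6.500
Minimum mean = 2.000, attained e.g. along the cycle 1 → 1 with weight 2 and length 1. So λ(A) = 2/1 = 2.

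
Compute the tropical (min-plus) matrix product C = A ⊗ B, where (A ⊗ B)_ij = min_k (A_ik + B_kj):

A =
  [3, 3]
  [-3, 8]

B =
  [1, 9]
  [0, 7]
A ⊗ B =
  [3, 10]
  [-2, 6]

Apply the min-plus product entry-by-entry:
  C[0][0] = min over k of (A[0][0] + B[0][0] = 3 + 1 = 4, A[0][1] + B[1][0] = 3 + 0 = 3) = 3 (attained at k = 1)
  C[0][1] = min over k of (A[0][0] + B[0][1] = 3 + 9 = 12, A[0][1] + B[1][1] = 3 + 7 = 10) = 10 (attained at k = 1)
  C[1][0] = min over k of (A[1][0] + B[0][0] = -3 + 1 = -2, A[1][1] + B[1][0] = 8 + 0 = 8) = -2 (attained at k = 0)
  C[1][1] = min over k of (A[1][0] + B[0][1] = -3 + 9 = 6, A[1][1] + B[1][1] = 8 + 7 = 15) = 6 (attained at k = 0)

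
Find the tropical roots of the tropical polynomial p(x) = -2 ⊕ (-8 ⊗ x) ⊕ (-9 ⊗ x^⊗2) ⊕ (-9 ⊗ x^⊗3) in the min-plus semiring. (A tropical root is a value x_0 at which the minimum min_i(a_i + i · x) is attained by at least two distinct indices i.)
Roots: {0, 1, 6}

Each tropical root is a break point of the lower envelope of the lines y = a_i + i · x (there are 4 lines, with slopes 0, 1, ..., 3). Only the lines that attain the minimum somewhere contribute to roots; other lines are dominated. Here the surviving (envelope) indices are i = 3, i = 2, i = 1, i = 0.
Intersections between consecutive envelope lines give the roots: for adjacent envelope indices i < j the intersection is x = (a_i − a_j) / (j − i). Reading off the sorted break points: {0, 1, 6}.
Verification: at each break x_0, at least two indices attain the minimum of min_i(a_i + i · x_0).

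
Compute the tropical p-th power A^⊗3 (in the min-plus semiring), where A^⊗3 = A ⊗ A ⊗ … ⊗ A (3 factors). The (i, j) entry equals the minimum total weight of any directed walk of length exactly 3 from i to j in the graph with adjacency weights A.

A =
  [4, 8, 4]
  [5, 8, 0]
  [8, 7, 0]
A^⊗3 =
  [12, 11, 4]
  [8, 7, 0]
  [8, 7, 0]

Each entry (A^⊗3)_ij equals the minimum over all length-3 walks i = v_0 → v_1 → … → v_3 = j of Σ_t A[v_t][v_{t+1}]. For example, for (i, j) = (0, 2) we minimise over 9 possible intermediate vertex sequences; the minimum is 4, attained along the walk 0 → 2 → 2 → 2.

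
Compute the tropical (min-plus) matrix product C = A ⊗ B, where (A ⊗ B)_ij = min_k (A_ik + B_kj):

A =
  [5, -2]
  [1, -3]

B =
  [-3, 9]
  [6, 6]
A ⊗ B =
  [2, 4]
  [-2, 3]

Apply the min-plus product entry-by-entry:
  C[0][0] = min over k of (A[0][0] + B[0][0] = 5 + -3 = 2, A[0][1] + B[1][0] = -2 + 6 = 4) = 2 (attained at k = 0)
  C[0][1] = min over k of (A[0][0] + B[0][1] = 5 + 9 = 14, A[0][1] + B[1][1] = -2 + 6 = 4) = 4 (attained at k = 1)
  C[1][0] = min over k of (A[1][0] + B[0][0] = 1 + -3 = -2, A[1][1] + B[1][0] = -3 + 6 = 3) = -2 (attained at k = 0)
  C[1][1] = min over k of (A[1][0] + B[0][1] = 1 + 9 = 10, A[1][1] + B[1][1] = -3 + 6 = 3) = 3 (attained at k = 1)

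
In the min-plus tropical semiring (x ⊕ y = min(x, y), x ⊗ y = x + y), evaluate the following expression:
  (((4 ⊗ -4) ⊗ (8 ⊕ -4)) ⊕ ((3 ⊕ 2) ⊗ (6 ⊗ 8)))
(((4 ⊗ -4) ⊗ (8 ⊕ -4)) ⊕ ((3 ⊕ 2) ⊗ (6 ⊗ 8))) = -4

Expand innermost to outermost. Recall ⊕ takes the minimum of its arguments and ⊗ takes their sum. Working out the expression (((4 ⊗ -4) ⊗ (8 ⊕ -4)) ⊕ ((3 ⊕ 2) ⊗ (6 ⊗ 8))) gives -4.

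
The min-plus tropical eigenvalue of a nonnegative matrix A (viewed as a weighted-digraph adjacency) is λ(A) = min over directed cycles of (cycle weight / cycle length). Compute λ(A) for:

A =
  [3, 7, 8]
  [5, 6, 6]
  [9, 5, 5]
λ(A) = 3

Enumerate directed cycles and compute their means (weight / length). Sample:
  cycle 0 → 0: weight = 3, length = 1, mean = 3/1 ≈ 3.000
  cycle 1 → 1: weight = 6, length = 1, mean = 6/1 ≈ 6.000
  cycle 2 → 2: weight = 5, length = 1, mean = 5/1 ≈ 5.000
  cycle 0 → 1 → 0: weight = 12, length = 2, mean = 12/2 ≈ 6.000
  cycle 0 → 2 → 0: weight = 17, length = 2, mean = 17/2 ≈ 8.500
  cycle 1 → 0 → 1: weight = 12, length = 2, mean = 12/2 ≈ 6.000
Minimum mean = 3.000, attained e.g. along the cycle 0 → 0 with weight 3 and length 1. So λ(A) = 3/1 = 3.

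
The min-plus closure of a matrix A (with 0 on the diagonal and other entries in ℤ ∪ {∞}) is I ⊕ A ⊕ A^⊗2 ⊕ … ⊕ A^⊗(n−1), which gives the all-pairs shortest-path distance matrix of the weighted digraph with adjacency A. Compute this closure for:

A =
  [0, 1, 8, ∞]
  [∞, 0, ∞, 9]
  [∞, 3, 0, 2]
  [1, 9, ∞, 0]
Closure =
  [0, 1, 8, 10]
  [10, 0, 18, 9]
  [3, 3, 0, 2]
  [1, 2, 9, 0]

This is the Floyd-Warshall all-pairs shortest-path computation. For each intermediate vertex k = 0, 1, …, 3, update dist[i][j] ← min(dist[i][j], dist[i][k] + dist[k][j]). The final matrix gives, for each (i, j), the minimum total weight of any directed path from i to j (possibly empty when i = j).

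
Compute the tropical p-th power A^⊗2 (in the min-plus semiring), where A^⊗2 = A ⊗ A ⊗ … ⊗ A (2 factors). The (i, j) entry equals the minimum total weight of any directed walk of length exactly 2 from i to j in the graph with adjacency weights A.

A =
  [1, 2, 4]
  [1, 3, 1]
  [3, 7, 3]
A^⊗2 =
  [2, 3, 3]
  [2, 3, 4]
  [4, 5, 6]

Each entry (A^⊗2)_ij equals the minimum over all length-2 walks i = v_0 → v_1 → … → v_2 = j of Σ_t A[v_t][v_{t+1}]. For example, for (i, j) = (0, 2) we minimise over 3 possible intermediate vertex sequences; the minimum is 3, attained along the walk 0 → 1 → 2.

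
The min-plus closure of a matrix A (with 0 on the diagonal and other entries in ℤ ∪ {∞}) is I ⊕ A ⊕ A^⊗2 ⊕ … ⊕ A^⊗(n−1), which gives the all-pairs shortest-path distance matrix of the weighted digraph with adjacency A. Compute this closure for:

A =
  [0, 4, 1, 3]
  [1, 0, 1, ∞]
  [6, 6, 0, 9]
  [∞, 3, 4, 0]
Closure =
  [0, 4, 1, 3]
  [1, 0, 1, 4]
  [6, 6, 0, 9]
  [4, 3, 4, 0]

This is the Floyd-Warshall all-pairs shortest-path computation. For each intermediate vertex k = 0, 1, …, 3, update dist[i][j] ← min(dist[i][j], dist[i][k] + dist[k][j]). The final matrix gives, for each (i, j), the minimum total weight of any directed path from i to j (possibly empty when i = j).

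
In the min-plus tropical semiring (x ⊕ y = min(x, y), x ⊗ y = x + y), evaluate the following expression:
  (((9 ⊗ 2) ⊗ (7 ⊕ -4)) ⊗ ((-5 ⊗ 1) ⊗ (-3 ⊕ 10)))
(((9 ⊗ 2) ⊗ (7 ⊕ -4)) ⊗ ((-5 ⊗ 1) ⊗ (-3 ⊕ 10))) = 0

Expand innermost to outermost. Recall ⊕ takes the minimum of its arguments and ⊗ takes their sum. Working out the expression (((9 ⊗ 2) ⊗ (7 ⊕ -4)) ⊗ ((-5 ⊗ 1) ⊗ (-3 ⊕ 10))) gives 0.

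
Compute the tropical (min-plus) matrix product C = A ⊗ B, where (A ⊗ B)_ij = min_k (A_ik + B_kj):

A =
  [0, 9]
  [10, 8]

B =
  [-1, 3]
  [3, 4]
A ⊗ B =
  [-1, 3]
  [9, 12]

Apply the min-plus product entry-by-entry:
  C[0][0] = min over k of (A[0][0] + B[0][0] = 0 + -1 = -1, A[0][1] + B[1][0] = 9 + 3 = 12) = -1 (attained at k = 0)
  C[0][1] = min over k of (A[0][0] + B[0][1] = 0 + 3 = 3, A[0][1] + B[1][1] = 9 + 4 = 13) = 3 (attained at k = 0)
  C[1][0] = min over k of (A[1][0] + B[0][0] = 10 + -1 = 9, A[1][1] + B[1][0] = 8 + 3 = 11) = 9 (attained at k = 0)
  C[1][1] = min over k of (A[1][0] + B[0][1] = 10 + 3 = 13, A[1][1] + B[1][1] = 8 + 4 = 12) = 12 (attained at k = 1)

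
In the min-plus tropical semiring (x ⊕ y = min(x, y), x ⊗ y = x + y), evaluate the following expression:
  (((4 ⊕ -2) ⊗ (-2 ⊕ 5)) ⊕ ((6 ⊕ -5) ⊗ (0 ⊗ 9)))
(((4 ⊕ -2) ⊗ (-2 ⊕ 5)) ⊕ ((6 ⊕ -5) ⊗ (0 ⊗ 9))) = -4

Expand innermost to outermost. Recall ⊕ takes the minimum of its arguments and ⊗ takes their sum. Working out the expression (((4 ⊕ -2) ⊗ (-2 ⊕ 5)) ⊕ ((6 ⊕ -5) ⊗ (0 ⊗ 9))) gives -4.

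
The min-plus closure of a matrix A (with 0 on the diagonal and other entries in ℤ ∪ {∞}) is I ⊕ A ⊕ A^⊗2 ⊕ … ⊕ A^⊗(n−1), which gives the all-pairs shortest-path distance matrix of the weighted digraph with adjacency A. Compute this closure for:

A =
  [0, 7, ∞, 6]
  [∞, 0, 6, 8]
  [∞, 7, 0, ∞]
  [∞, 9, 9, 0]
Closure =
  [0, 7, 13, 6]
  [∞, 0, 6, 8]
  [∞, 7, 0, 15]
  [∞, 9, 9, 0]

This is the Floyd-Warshall all-pairs shortest-path computation. For each intermediate vertex k = 0, 1, …, 3, update dist[i][j] ← min(dist[i][j], dist[i][k] + dist[k][j]). The final matrix gives, for each (i, j), the minimum total weight of any directed path from i to j (possibly empty when i = j).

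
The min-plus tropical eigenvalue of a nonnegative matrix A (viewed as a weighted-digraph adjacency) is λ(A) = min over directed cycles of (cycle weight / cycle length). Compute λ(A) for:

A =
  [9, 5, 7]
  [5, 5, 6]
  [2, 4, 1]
λ(A) = 1

Enumerate directed cycles and compute their means (weight / length). Sample:
  cycle 0 → 0: weight = 9, length = 1, mean = 9/1 ≈ 9.000
  cycle 1 → 1: weight = 5, length = 1, mean = 5/1 ≈ 5.000
  cycle 2 → 2: weight = 1, length = 1, mean = 1/1 ≈ 1.000
  cycle 0 → 1 → 0: weight = 10, length = 2, mean = 10/2 ≈ 5.000
  cycle 0 → 2 → 0: weight = 9, length = 2, mean = 9/2 ≈ 4.500
  cycle 1 → 0 → 1: weight = 10, length = 2, mean = 10/2 ≈ 5.000
Minimum mean = 1.000, attained e.g. along the cycle 2 → 2 with weight 1 and length 1. So λ(A) = 1/1 = 1.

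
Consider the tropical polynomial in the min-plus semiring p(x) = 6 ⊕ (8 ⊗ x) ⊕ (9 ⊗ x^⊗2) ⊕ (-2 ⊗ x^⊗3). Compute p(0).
p(0) = -2

A tropical monomial a ⊗ x^⊗i evaluates to a + i · x. Evaluating each term at x = 0:
  Term 0 contributes 6 + 0 · 0 = 6
  Term 1 contributes 8 + 1 · 0 = 8
  Term 2 contributes 9 + 2 · 0 = 9
  Term 3 contributes -2 + 3 · 0 = -2
p(0) = ⊕ of these = min[6, 8, 9, -2] = -2.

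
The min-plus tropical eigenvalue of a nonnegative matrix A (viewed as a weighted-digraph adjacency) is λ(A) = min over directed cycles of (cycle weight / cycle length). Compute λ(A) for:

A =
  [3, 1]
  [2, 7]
λ(A) = 3/2

Enumerate directed cycles and compute their means (weight / length). Sample:
  cycle 0 → 0: weight = 3, length = 1, mean = 3/1 ≈ 3.000
  cycle 1 → 1: weight = 7, length = 1, mean = 7/1 ≈ 7.000
  cycle 0 → 1 → 0: weight = 3, length = 2, mean = 3/2 ≈ 1.500
  cycle 1 → 0 → 1: weight = 3, length = 2, mean = 3/2 ≈ 1.500
Minimum mean = 1.500, attained e.g. along the cycle 0 → 1 → 0 with weight 3 and length 2. So λ(A) = 3/2 = 3/2.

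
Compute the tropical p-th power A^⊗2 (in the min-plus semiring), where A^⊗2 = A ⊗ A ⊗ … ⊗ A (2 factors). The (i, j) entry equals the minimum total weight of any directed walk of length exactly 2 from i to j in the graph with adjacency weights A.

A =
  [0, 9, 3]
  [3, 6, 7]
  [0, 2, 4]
A^⊗2 =
  [0, 5, 3]
  [3, 9, 6]
  [0, 6, 3]

Each entry (A^⊗2)_ij equals the minimum over all length-2 walks i = v_0 → v_1 → … → v_2 = j of Σ_t A[v_t][v_{t+1}]. For example, for (i, j) = (0, 2) we minimise over 3 possible intermediate vertex sequences; the minimum is 3, attained along the walk 0 → 0 → 2.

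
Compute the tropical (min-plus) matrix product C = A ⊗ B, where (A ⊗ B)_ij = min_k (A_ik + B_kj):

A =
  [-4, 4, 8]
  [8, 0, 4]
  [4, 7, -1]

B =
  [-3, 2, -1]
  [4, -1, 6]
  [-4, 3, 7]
A ⊗ B =
  [-7, -2, -5]
  [0, -1, 6]
  [-5, 2, 3]

Apply the min-plus product entry-by-entry:
  C[0][0] = min over k of (A[0][0] + B[0][0] = -4 + -3 = -7, A[0][1] + B[1][0] = 4 + 4 = 8, A[0][2] + B[2][0] = 8 + -4 = 4) = -7 (attained at k = 0)
  C[0][1] = min over k of (A[0][0] + B[0][1] = -4 + 2 = -2, A[0][1] + B[1][1] = 4 + -1 = 3, A[0][2] + B[2][1] = 8 + 3 = 11) = -2 (attained at k = 0)
  C[0][2] = min over k of (A[0][0] + B[0][2] = -4 + -1 = -5, A[0][1] + B[1][2] = 4 + 6 = 10, A[0][2] + B[2][2] = 8 + 7 = 15) = -5 (attained at k = 0)
  C[1][0] = min over k of (A[1][0] + B[0][0] = 8 + -3 = 5, A[1][1] + B[1][0] = 0 + 4 = 4, A[1][2] + B[2][0] = 4 + -4 = 0) = 0 (attained at k = 2)
  C[1][1] = min over k of (A[1][0] + B[0][1] = 8 + 2 = 10, A[1][1] + B[1][1] = 0 + -1 = -1, A[1][2] + B[2][1] = 4 + 3 = 7) = -1 (attained at k = 1)
  C[1][2] = min over k of (A[1][0] + B[0][2] = 8 + -1 = 7, A[1][1] + B[1][2] = 0 + 6 = 6, A[1][2] + B[2][2] = 4 + 7 = 11) = 6 (attained at k = 1)
  C[2][0] = min over k of (A[2][0] + B[0][0] = 4 + -3 = 1, A[2][1] + B[1][0] = 7 + 4 = 11, A[2][2] + B[2][0] = -1 + -4 = -5) = -5 (attained at k = 2)
  C[2][1] = min over k of (A[2][0] + B[0][1] = 4 + 2 = 6, A[2][1] + B[1][1] = 7 + -1 = 6, A[2][2] + B[2][1] = -1 + 3 = 2) = 2 (attained at k = 2)
  C[2][2] = min over k of (A[2][0] + B[0][2] = 4 + -1 = 3, A[2][1] + B[1][2] = 7 + 6 = 13, A[2][2] + B[2][2] = -1 + 7 = 6) = 3 (attained at k = 0)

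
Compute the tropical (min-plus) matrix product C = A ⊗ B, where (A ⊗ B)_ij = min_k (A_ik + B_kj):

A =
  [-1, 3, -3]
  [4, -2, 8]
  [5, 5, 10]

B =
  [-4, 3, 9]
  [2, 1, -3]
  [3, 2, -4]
A ⊗ B =
  [-5, -1, -7]
  [0, -1, -5]
  [1, 6, 2]

Apply the min-plus product entry-by-entry:
  C[0][0] = min over k of (A[0][0] + B[0][0] = -1 + -4 = -5, A[0][1] + B[1][0] = 3 + 2 = 5, A[0][2] + B[2][0] = -3 + 3 = 0) = -5 (attained at k = 0)
  C[0][1] = min over k of (A[0][0] + B[0][1] = -1 + 3 = 2, A[0][1] + B[1][1] = 3 + 1 = 4, A[0][2] + B[2][1] = -3 + 2 = -1) = -1 (attained at k = 2)
  C[0][2] = min over k of (A[0][0] + B[0][2] = -1 + 9 = 8, A[0][1] + B[1][2] = 3 + -3 = 0, A[0][2] + B[2][2] = -3 + -4 = -7) = -7 (attained at k = 2)
  C[1][0] = min over k of (A[1][0] + B[0][0] = 4 + -4 = 0, A[1][1] + B[1][0] = -2 + 2 = 0, A[1][2] + B[2][0] = 8 + 3 = 11) = 0 (attained at k = 0)
  C[1][1] = min over k of (A[1][0] + B[0][1] = 4 + 3 = 7, A[1][1] + B[1][1] = -2 + 1 = -1, A[1][2] + B[2][1] = 8 + 2 = 10) = -1 (attained at k = 1)
  C[1][2] = min over k of (A[1][0] + B[0][2] = 4 + 9 = 13, A[1][1] + B[1][2] = -2 + -3 = -5, A[1][2] + B[2][2] = 8 + -4 = 4) = -5 (attained at k = 1)
  C[2][0] = min over k of (A[2][0] + B[0][0] = 5 + -4 = 1, A[2][1] + B[1][0] = 5 + 2 = 7, A[2][2] + B[2][0] = 10 + 3 = 13) = 1 (attained at k = 0)
  C[2][1] = min over k of (A[2][0] + B[0][1] = 5 + 3 = 8, A[2][1] + B[1][1] = 5 + 1 = 6, A[2][2] + B[2][1] = 10 + 2 = 12) = 6 (attained at k = 1)
  C[2][2] = min over k of (A[2][0] + B[0][2] = 5 + 9 = 14, A[2][1] + B[1][2] = 5 + -3 = 2, A[2][2] + B[2][2] = 10 + -4 = 6) = 2 (attained at k = 1)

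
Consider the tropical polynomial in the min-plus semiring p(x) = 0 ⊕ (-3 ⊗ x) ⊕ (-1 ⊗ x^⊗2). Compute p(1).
p(1) = -2

A tropical monomial a ⊗ x^⊗i evaluates to a + i · x. Evaluating each term at x = 1:
  Term 0 contributes 0 + 0 · 1 = 0
  Term 1 contributes -3 + 1 · 1 = -2
  Term 2 contributes -1 + 2 · 1 = 1
p(1) = ⊕ of these = min[0, -2, 1] = -2.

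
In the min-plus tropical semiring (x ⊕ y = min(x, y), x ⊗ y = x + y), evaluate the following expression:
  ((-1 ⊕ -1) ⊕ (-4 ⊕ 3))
((-1 ⊕ -1) ⊕ (-4 ⊕ 3)) = -4

Expand innermost to outermost. Recall ⊕ takes the minimum of its arguments and ⊗ takes their sum. Working out the expression ((-1 ⊕ -1) ⊕ (-4 ⊕ 3)) gives -4.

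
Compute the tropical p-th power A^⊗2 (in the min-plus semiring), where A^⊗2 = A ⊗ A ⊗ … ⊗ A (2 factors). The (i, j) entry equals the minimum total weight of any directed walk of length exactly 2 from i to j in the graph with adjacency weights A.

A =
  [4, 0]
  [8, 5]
A^⊗2 =
  [8, 4]
  [12, 8]

Each entry (A^⊗2)_ij equals the minimum over all length-2 walks i = v_0 → v_1 → … → v_2 = j of Σ_t A[v_t][v_{t+1}]. For example, for (i, j) = (0, 1) we minimise over 2 possible intermediate vertex sequences; the minimum is 4, attained along the walk 0 → 0 → 1.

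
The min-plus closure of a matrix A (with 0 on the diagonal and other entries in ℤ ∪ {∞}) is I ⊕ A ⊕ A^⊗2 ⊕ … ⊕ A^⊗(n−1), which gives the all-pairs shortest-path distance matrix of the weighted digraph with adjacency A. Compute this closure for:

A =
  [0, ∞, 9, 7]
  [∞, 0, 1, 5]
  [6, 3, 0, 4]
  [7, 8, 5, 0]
Closure =
  [0, 12, 9, 7]
  [7, 0, 1, 5]
  [6, 3, 0, 4]
  [7, 8, 5, 0]

This is the Floyd-Warshall all-pairs shortest-path computation. For each intermediate vertex k = 0, 1, …, 3, update dist[i][j] ← min(dist[i][j], dist[i][k] + dist[k][j]). The final matrix gives, for each (i, j), the minimum total weight of any directed path from i to j (possibly empty when i = j).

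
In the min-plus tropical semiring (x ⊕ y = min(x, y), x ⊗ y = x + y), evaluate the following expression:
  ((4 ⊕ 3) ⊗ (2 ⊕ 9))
((4 ⊕ 3) ⊗ (2 ⊕ 9)) = 5

Expand innermost to outermost. Recall ⊕ takes the minimum of its arguments and ⊗ takes their sum. Working out the expression ((4 ⊕ 3) ⊗ (2 ⊕ 9)) gives 5.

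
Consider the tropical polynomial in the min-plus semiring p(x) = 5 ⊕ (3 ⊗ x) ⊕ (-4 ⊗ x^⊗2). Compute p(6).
p(6) = 5

A tropical monomial a ⊗ x^⊗i evaluates to a + i · x. Evaluating each term at x = 6:
  Term 0 contributes 5 + 0 · 6 = 5
  Term 1 contributes 3 + 1 · 6 = 9
  Term 2 contributes -4 + 2 · 6 = 8
p(6) = ⊕ of these = min[5, 9, 8] = 5.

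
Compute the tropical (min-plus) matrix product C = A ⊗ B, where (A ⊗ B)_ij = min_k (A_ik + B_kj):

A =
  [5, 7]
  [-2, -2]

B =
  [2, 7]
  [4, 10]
A ⊗ B =
  [7, 12]
  [0, 5]

Apply the min-plus product entry-by-entry:
  C[0][0] = min over k of (A[0][0] + B[0][0] = 5 + 2 = 7, A[0][1] + B[1][0] = 7 + 4 = 11) = 7 (attained at k = 0)
  C[0][1] = min over k of (A[0][0] + B[0][1] = 5 + 7 = 12, A[0][1] + B[1][1] = 7 + 10 = 17) = 12 (attained at k = 0)
  C[1][0] = min over k of (A[1][0] + B[0][0] = -2 + 2 = 0, A[1][1] + B[1][0] = -2 + 4 = 2) = 0 (attained at k = 0)
  C[1][1] = min over k of (A[1][0] + B[0][1] = -2 + 7 = 5, A[1][1] + B[1][1] = -2 + 10 = 8) = 5 (attained at k = 0)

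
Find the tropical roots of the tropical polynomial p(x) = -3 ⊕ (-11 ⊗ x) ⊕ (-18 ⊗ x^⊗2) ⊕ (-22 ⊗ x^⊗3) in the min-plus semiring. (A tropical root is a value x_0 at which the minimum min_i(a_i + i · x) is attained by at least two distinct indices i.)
Roots: {4, 7, 8}

Each tropical root is a break point of the lower envelope of the lines y = a_i + i · x (there are 4 lines, with slopes 0, 1, ..., 3). Only the lines that attain the minimum somewhere contribute to roots; other lines are dominated. Here the surviving (envelope) indices are i = 3, i = 2, i = 1, i = 0.
Intersections between consecutive envelope lines give the roots: for adjacent envelope indices i < j the intersection is x = (a_i − a_j) / (j − i). Reading off the sorted break points: {4, 7, 8}.
Verification: at each break x_0, at least two indices attain the minimum of min_i(a_i + i · x_0).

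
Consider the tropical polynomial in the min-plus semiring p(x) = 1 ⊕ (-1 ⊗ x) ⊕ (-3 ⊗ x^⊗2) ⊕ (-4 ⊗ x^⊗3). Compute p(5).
p(5) = 1

A tropical monomial a ⊗ x^⊗i evaluates to a + i · x. Evaluating each term at x = 5:
  Term 0 contributes 1 + 0 · 5 = 1
  Term 1 contributes -1 + 1 · 5 = 4
  Term 2 contributes -3 + 2 · 5 = 7
  Term 3 contributes -4 + 3 · 5 = 11
p(5) = ⊕ of these = min[1, 4, 7, 11] = 1.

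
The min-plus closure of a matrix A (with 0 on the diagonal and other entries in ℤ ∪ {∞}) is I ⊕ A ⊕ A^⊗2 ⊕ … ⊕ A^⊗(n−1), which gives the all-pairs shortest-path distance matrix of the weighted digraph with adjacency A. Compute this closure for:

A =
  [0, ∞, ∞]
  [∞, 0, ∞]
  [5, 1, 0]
Closure =
  [0, ∞, ∞]
  [∞, 0, ∞]
  [5, 1, 0]

This is the Floyd-Warshall all-pairs shortest-path computation. For each intermediate vertex k = 0, 1, …, 2, update dist[i][j] ← min(dist[i][j], dist[i][k] + dist[k][j]). The final matrix gives, for each (i, j), the minimum total weight of any directed path from i to j (possibly empty when i = j).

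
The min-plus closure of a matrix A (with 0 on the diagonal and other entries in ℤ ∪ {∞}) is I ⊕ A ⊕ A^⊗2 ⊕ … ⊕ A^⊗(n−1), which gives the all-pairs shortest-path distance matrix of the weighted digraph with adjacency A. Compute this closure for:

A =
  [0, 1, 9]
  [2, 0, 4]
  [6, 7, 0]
Closure =
  [0, 1, 5]
  [2, 0, 4]
  [6, 7, 0]

This is the Floyd-Warshall all-pairs shortest-path computation. For each intermediate vertex k = 0, 1, …, 2, update dist[i][j] ← min(dist[i][j], dist[i][k] + dist[k][j]). The final matrix gives, for each (i, j), the minimum total weight of any directed path from i to j (possibly empty when i = j).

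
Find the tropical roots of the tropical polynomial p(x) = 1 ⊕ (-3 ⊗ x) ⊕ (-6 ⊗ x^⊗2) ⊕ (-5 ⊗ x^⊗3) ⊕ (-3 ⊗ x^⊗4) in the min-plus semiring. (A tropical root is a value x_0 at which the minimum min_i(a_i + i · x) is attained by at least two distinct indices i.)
Roots: {-2, -1, 3, 4}

Each tropical root is a break point of the lower envelope of the lines y = a_i + i · x (there are 5 lines, with slopes 0, 1, ..., 4). Only the lines that attain the minimum somewhere contribute to roots; other lines are dominated. Here the surviving (envelope) indices are i = 4, i = 3, i = 2, i = 1, i = 0.
Intersections between consecutive envelope lines give the roots: for adjacent envelope indices i < j the intersection is x = (a_i − a_j) / (j − i). Reading off the sorted break points: {-2, -1, 3, 4}.
Verification: at each break x_0, at least two indices attain the minimum of min_i(a_i + i · x_0).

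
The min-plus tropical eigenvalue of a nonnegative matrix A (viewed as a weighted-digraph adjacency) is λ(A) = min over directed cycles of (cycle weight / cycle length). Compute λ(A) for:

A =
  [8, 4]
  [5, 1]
λ(A) = 1

Enumerate directed cycles and compute their means (weight / length). Sample:
  cycle 0 → 0: weight = 8, length = 1, mean = 8/1 ≈ 8.000
  cycle 1 → 1: weight = 1, length = 1, mean = 1/1 ≈ 1.000
  cycle 0 → 1 → 0: weight = 9, length = 2, mean = 9/2 ≈ 4.500
  cycle 1 → 0 → 1: weight = 9, length = 2, mean = 9/2 ≈ 4.500
Minimum mean = 1.000, attained e.g. along the cycle 1 → 1 with weight 1 and length 1. So λ(A) = 1/1 = 1.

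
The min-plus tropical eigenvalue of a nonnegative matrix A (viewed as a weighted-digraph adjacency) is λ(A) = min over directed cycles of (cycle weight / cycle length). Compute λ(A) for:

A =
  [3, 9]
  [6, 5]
λ(A) = 3

Enumerate directed cycles and compute their means (weight / length). Sample:
  cycle 0 → 0: weight = 3, length = 1, mean = 3/1 ≈ 3.000
  cycle 1 → 1: weight = 5, length = 1, mean = 5/1 ≈ 5.000
  cycle 0 → 1 → 0: weight = 15, length = 2, mean = 15/2 ≈ 7.500
  cycle 1 → 0 → 1: weight = 15, length = 2, mean = 15/2 ≈ 7.500
Minimum mean = 3.000, attained e.g. along the cycle 0 → 0 with weight 3 and length 1. So λ(A) = 3/1 = 3.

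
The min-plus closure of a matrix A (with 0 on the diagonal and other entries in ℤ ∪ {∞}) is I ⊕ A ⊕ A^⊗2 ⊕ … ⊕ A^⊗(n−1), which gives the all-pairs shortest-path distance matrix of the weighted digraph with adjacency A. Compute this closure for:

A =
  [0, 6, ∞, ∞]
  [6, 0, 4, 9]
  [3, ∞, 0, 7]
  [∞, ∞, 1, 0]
Closure =
  [0, 6, 10, 15]
  [6, 0, 4, 9]
  [3, 9, 0, 7]
  [4, 10, 1, 0]

This is the Floyd-Warshall all-pairs shortest-path computation. For each intermediate vertex k = 0, 1, …, 3, update dist[i][j] ← min(dist[i][j], dist[i][k] + dist[k][j]). The final matrix gives, for each (i, j), the minimum total weight of any directed path from i to j (possibly empty when i = j).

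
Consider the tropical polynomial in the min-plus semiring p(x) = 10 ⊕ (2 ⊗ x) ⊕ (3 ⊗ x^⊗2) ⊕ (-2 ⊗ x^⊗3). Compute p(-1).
p(-1) = -5

A tropical monomial a ⊗ x^⊗i evaluates to a + i · x. Evaluating each term at x = -1:
  Term 0 contributes 10 + 0 · -1 = 10
  Term 1 contributes 2 + 1 · -1 = 1
  Term 2 contributes 3 + 2 · -1 = 1
  Term 3 contributes -2 + 3 · -1 = -5
p(-1) = ⊕ of these = min[10, 1, 1, -5] = -5.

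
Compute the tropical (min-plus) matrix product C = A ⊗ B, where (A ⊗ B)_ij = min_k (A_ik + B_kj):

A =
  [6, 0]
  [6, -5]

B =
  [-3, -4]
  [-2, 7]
A ⊗ B =
  [-2, 2]
  [-7, 2]

Apply the min-plus product entry-by-entry:
  C[0][0] = min over k of (A[0][0] + B[0][0] = 6 + -3 = 3, A[0][1] + B[1][0] = 0 + -2 = -2) = -2 (attained at k = 1)
  C[0][1] = min over k of (A[0][0] + B[0][1] = 6 + -4 = 2, A[0][1] + B[1][1] = 0 + 7 = 7) = 2 (attained at k = 0)
  C[1][0] = min over k of (A[1][0] + B[0][0] = 6 + -3 = 3, A[1][1] + B[1][0] = -5 + -2 = -7) = -7 (attained at k = 1)
  C[1][1] = min over k of (A[1][0] + B[0][1] = 6 + -4 = 2, A[1][1] + B[1][1] = -5 + 7 = 2) = 2 (attained at k = 0)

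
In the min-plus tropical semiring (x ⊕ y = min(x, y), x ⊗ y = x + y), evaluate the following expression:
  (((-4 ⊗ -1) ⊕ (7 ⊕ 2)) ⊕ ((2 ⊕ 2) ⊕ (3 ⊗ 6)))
(((-4 ⊗ -1) ⊕ (7 ⊕ 2)) ⊕ ((2 ⊕ 2) ⊕ (3 ⊗ 6))) = -5

Expand innermost to outermost. Recall ⊕ takes the minimum of its arguments and ⊗ takes their sum. Working out the expression (((-4 ⊗ -1) ⊕ (7 ⊕ 2)) ⊕ ((2 ⊕ 2) ⊕ (3 ⊗ 6))) gives -5.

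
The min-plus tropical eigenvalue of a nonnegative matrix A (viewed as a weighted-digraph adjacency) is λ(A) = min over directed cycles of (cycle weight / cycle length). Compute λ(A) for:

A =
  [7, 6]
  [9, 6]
λ(A) = 6

Enumerate directed cycles and compute their means (weight / length). Sample:
  cycle 0 → 0: weight = 7, length = 1, mean = 7/1 ≈ 7.000
  cycle 1 → 1: weight = 6, length = 1, mean = 6/1 ≈ 6.000
  cycle 0 → 1 → 0: weight = 15, length = 2, mean = 15/2 ≈ 7.500
  cycle 1 → 0 → 1: weight = 15, length = 2, mean = 15/2 ≈ 7.500
Minimum mean = 6.000, attained e.g. along the cycle 1 → 1 with weight 6 and length 1. So λ(A) = 6/1 = 6.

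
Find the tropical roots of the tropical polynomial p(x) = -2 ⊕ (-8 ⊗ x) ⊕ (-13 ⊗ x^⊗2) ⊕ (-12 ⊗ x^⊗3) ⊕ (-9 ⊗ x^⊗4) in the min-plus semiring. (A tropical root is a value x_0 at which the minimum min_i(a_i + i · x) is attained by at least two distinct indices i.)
Roots: {-3, -1, 5, 6}

Each tropical root is a break point of the lower envelope of the lines y = a_i + i · x (there are 5 lines, with slopes 0, 1, ..., 4). Only the lines that attain the minimum somewhere contribute to roots; other lines are dominated. Here the surviving (envelope) indices are i = 4, i = 3, i = 2, i = 1, i = 0.
Intersections between consecutive envelope lines give the roots: for adjacent envelope indices i < j the intersection is x = (a_i − a_j) / (j − i). Reading off the sorted break points: {-3, -1, 5, 6}.
Verification: at each break x_0, at least two indices attain the minimum of min_i(a_i + i · x_0).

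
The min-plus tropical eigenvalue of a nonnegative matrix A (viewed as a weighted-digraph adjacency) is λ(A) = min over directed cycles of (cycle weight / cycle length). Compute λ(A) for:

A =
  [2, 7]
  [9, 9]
λ(A) = 2

Enumerate directed cycles and compute their means (weight / length). Sample:
  cycle 0 → 0: weight = 2, length = 1, mean = 2/1 ≈ 2.000
  cycle 1 → 1: weight = 9, length = 1, mean = 9/1 ≈ 9.000
  cycle 0 → 1 → 0: weight = 16, length = 2, mean = 16/2 ≈ 8.000
  cycle 1 → 0 → 1: weight = 16, length = 2, mean = 16/2 ≈ 8.000
Minimum mean = 2.000, attained e.g. along the cycle 0 → 0 with weight 2 and length 1. So λ(A) = 2/1 = 2.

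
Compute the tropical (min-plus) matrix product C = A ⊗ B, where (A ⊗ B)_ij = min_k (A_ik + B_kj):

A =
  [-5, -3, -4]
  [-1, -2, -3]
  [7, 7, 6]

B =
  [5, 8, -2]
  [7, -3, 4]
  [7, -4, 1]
A ⊗ B =
  [0, -8, -7]
  [4, -7, -3]
  [12, 2, 5]

Apply the min-plus product entry-by-entry:
  C[0][0] = min over k of (A[0][0] + B[0][0] = -5 + 5 = 0, A[0][1] + B[1][0] = -3 + 7 = 4, A[0][2] + B[2][0] = -4 + 7 = 3) = 0 (attained at k = 0)
  C[0][1] = min over k of (A[0][0] + B[0][1] = -5 + 8 = 3, A[0][1] + B[1][1] = -3 + -3 = -6, A[0][2] + B[2][1] = -4 + -4 = -8) = -8 (attained at k = 2)
  C[0][2] = min over k of (A[0][0] + B[0][2] = -5 + -2 = -7, A[0][1] + B[1][2] = -3 + 4 = 1, A[0][2] + B[2][2] = -4 + 1 = -3) = -7 (attained at k = 0)
  C[1][0] = min over k of (A[1][0] + B[0][0] = -1 + 5 = 4, A[1][1] + B[1][0] = -2 + 7 = 5, A[1][2] + B[2][0] = -3 + 7 = 4) = 4 (attained at k = 0)
  C[1][1] = min over k of (A[1][0] + B[0][1] = -1 + 8 = 7, A[1][1] + B[1][1] = -2 + -3 = -5, A[1][2] + B[2][1] = -3 + -4 = -7) = -7 (attained at k = 2)
  C[1][2] = min over k of (A[1][0] + B[0][2] = -1 + -2 = -3, A[1][1] + B[1][2] = -2 + 4 = 2, A[1][2] + B[2][2] = -3 + 1 = -2) = -3 (attained at k = 0)
  C[2][0] = min over k of (A[2][0] + B[0][0] = 7 + 5 = 12, A[2][1] + B[1][0] = 7 + 7 = 14, A[2][2] + B[2][0] = 6 + 7 = 13) = 12 (attained at k = 0)
  C[2][1] = min over k of (A[2][0] + B[0][1] = 7 + 8 = 15, A[2][1] + B[1][1] = 7 + -3 = 4, A[2][2] + B[2][1] = 6 + -4 = 2) = 2 (attained at k = 2)
  C[2][2] = min over k of (A[2][0] + B[0][2] = 7 + -2 = 5, A[2][1] + B[1][2] = 7 + 4 = 11, A[2][2] + B[2][2] = 6 + 1 = 7) = 5 (attained at k = 0)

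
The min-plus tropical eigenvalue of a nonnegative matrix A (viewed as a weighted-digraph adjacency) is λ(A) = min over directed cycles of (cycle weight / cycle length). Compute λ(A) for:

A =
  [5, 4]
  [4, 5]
λ(A) = 4

Enumerate directed cycles and compute their means (weight / length). Sample:
  cycle 0 → 0: weight = 5, length = 1, mean = 5/1 ≈ 5.000
  cycle 1 → 1: weight = 5, length = 1, mean = 5/1 ≈ 5.000
  cycle 0 → 1 → 0: weight = 8, length = 2, mean = 8/2 ≈ 4.000
  cycle 1 → 0 → 1: weight = 8, length = 2, mean = 8/2 ≈ 4.000
Minimum mean = 4.000, attained e.g. along the cycle 0 → 1 → 0 with weight 8 and length 2. So λ(A) = 8/2 = 4.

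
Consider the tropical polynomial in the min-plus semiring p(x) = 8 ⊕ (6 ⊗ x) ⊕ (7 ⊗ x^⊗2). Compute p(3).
p(3) = 8

A tropical monomial a ⊗ x^⊗i evaluates to a + i · x. Evaluating each term at x = 3:
  Term 0 contributes 8 + 0 · 3 = 8
  Term 1 contributes 6 + 1 · 3 = 9
  Term 2 contributes 7 + 2 · 3 = 13
p(3) = ⊕ of these = min[8, 9, 13] = 8.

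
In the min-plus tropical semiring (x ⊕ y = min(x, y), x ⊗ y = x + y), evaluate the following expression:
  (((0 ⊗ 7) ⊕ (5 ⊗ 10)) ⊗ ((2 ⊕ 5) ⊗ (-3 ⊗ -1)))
(((0 ⊗ 7) ⊕ (5 ⊗ 10)) ⊗ ((2 ⊕ 5) ⊗ (-3 ⊗ -1))) = 5

Expand innermost to outermost. Recall ⊕ takes the minimum of its arguments and ⊗ takes their sum. Working out the expression (((0 ⊗ 7) ⊕ (5 ⊗ 10)) ⊗ ((2 ⊕ 5) ⊗ (-3 ⊗ -1))) gives 5.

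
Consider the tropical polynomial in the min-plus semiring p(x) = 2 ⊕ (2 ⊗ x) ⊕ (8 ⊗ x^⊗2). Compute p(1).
p(1) = 2

A tropical monomial a ⊗ x^⊗i evaluates to a + i · x. Evaluating each term at x = 1:
  Term 0 contributes 2 + 0 · 1 = 2
  Term 1 contributes 2 + 1 · 1 = 3
  Term 2 contributes 8 + 2 · 1 = 10
p(1) = ⊕ of these = min[2, 3, 10] = 2.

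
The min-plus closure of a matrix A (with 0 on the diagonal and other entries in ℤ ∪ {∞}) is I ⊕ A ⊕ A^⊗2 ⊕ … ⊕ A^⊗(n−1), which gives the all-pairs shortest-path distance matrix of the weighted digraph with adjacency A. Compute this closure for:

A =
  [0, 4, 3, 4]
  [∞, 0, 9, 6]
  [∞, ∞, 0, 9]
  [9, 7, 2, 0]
Closure =
  [0, 4, 3, 4]
  [15, 0, 8, 6]
  [18, 16, 0, 9]
  [9, 7, 2, 0]

This is the Floyd-Warshall all-pairs shortest-path computation. For each intermediate vertex k = 0, 1, …, 3, update dist[i][j] ← min(dist[i][j], dist[i][k] + dist[k][j]). The final matrix gives, for each (i, j), the minimum total weight of any directed path from i to j (possibly empty when i = j).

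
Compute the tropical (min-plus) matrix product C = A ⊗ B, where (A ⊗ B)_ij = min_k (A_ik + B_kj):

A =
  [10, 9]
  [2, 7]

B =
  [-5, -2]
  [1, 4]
A ⊗ B =
  [5, 8]
  [-3, 0]

Apply the min-plus product entry-by-entry:
  C[0][0] = min over k of (A[0][0] + B[0][0] = 10 + -5 = 5, A[0][1] + B[1][0] = 9 + 1 = 10) = 5 (attained at k = 0)
  C[0][1] = min over k of (A[0][0] + B[0][1] = 10 + -2 = 8, A[0][1] + B[1][1] = 9 + 4 = 13) = 8 (attained at k = 0)
  C[1][0] = min over k of (A[1][0] + B[0][0] = 2 + -5 = -3, A[1][1] + B[1][0] = 7 + 1 = 8) = -3 (attained at k = 0)
  C[1][1] = min over k of (A[1][0] + B[0][1] = 2 + -2 = 0, A[1][1] + B[1][1] = 7 + 4 = 11) = 0 (attained at k = 0)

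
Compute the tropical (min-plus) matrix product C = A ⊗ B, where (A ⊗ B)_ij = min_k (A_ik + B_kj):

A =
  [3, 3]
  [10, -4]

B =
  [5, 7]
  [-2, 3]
A ⊗ B =
  [1, 6]
  [-6, -1]

Apply the min-plus product entry-by-entry:
  C[0][0] = min over k of (A[0][0] + B[0][0] = 3 + 5 = 8, A[0][1] + B[1][0] = 3 + -2 = 1) = 1 (attained at k = 1)
  C[0][1] = min over k of (A[0][0] + B[0][1] = 3 + 7 = 10, A[0][1] + B[1][1] = 3 + 3 = 6) = 6 (attained at k = 1)
  C[1][0] = min over k of (A[1][0] + B[0][0] = 10 + 5 = 15, A[1][1] + B[1][0] = -4 + -2 = -6) = -6 (attained at k = 1)
  C[1][1] = min over k of (A[1][0] + B[0][1] = 10 + 7 = 17, A[1][1] + B[1][1] = -4 + 3 = -1) = -1 (attained at k = 1)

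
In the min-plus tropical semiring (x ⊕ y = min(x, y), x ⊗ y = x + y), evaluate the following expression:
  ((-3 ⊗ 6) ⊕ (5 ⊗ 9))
((-3 ⊗ 6) ⊕ (5 ⊗ 9)) = 3

Expand innermost to outermost. Recall ⊕ takes the minimum of its arguments and ⊗ takes their sum. Working out the expression ((-3 ⊗ 6) ⊕ (5 ⊗ 9)) gives 3.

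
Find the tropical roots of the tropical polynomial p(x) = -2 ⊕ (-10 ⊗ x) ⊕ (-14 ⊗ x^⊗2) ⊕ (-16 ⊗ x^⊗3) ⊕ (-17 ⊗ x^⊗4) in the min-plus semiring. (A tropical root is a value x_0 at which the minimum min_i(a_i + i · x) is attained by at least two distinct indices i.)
Roots: {1, 2, 4, 8}

Each tropical root is a break point of the lower envelope of the lines y = a_i + i · x (there are 5 lines, with slopes 0, 1, ..., 4). Only the lines that attain the minimum somewhere contribute to roots; other lines are dominated. Here the surviving (envelope) indices are i = 4, i = 3, i = 2, i = 1, i = 0.
Intersections between consecutive envelope lines give the roots: for adjacent envelope indices i < j the intersection is x = (a_i − a_j) / (j − i). Reading off the sorted break points: {1, 2, 4, 8}.
Verification: at each break x_0, at least two indices attain the minimum of min_i(a_i + i · x_0).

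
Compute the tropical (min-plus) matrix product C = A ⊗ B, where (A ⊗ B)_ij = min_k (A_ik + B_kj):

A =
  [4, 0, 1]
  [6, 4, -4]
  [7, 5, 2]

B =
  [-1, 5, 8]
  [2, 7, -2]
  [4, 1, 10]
A ⊗ B =
  [2, 2, -2]
  [0, -3, 2]
  [6, 3, 3]

Apply the min-plus product entry-by-entry:
  C[0][0] = min over k of (A[0][0] + B[0][0] = 4 + -1 = 3, A[0][1] + B[1][0] = 0 + 2 = 2, A[0][2] + B[2][0] = 1 + 4 = 5) = 2 (attained at k = 1)
  C[0][1] = min over k of (A[0][0] + B[0][1] = 4 + 5 = 9, A[0][1] + B[1][1] = 0 + 7 = 7, A[0][2] + B[2][1] = 1 + 1 = 2) = 2 (attained at k = 2)
  C[0][2] = min over k of (A[0][0] + B[0][2] = 4 + 8 = 12, A[0][1] + B[1][2] = 0 + -2 = -2, A[0][2] + B[2][2] = 1 + 10 = 11) = -2 (attained at k = 1)
  C[1][0] = min over k of (A[1][0] + B[0][0] = 6 + -1 = 5, A[1][1] + B[1][0] = 4 + 2 = 6, A[1][2] + B[2][0] = -4 + 4 = 0) = 0 (attained at k = 2)
  C[1][1] = min over k of (A[1][0] + B[0][1] = 6 + 5 = 11, A[1][1] + B[1][1] = 4 + 7 = 11, A[1][2] + B[2][1] = -4 + 1 = -3) = -3 (attained at k = 2)
  C[1][2] = min over k of (A[1][0] + B[0][2] = 6 + 8 = 14, A[1][1] + B[1][2] = 4 + -2 = 2, A[1][2] + B[2][2] = -4 + 10 = 6) = 2 (attained at k = 1)
  C[2][0] = min over k of (A[2][0] + B[0][0] = 7 + -1 = 6, A[2][1] + B[1][0] = 5 + 2 = 7, A[2][2] + B[2][0] = 2 + 4 = 6) = 6 (attained at k = 0)
  C[2][1] = min over k of (A[2][0] + B[0][1] = 7 + 5 = 12, A[2][1] + B[1][1] = 5 + 7 = 12, A[2][2] + B[2][1] = 2 + 1 = 3) = 3 (attained at k = 2)
  C[2][2] = min over k of (A[2][0] + B[0][2] = 7 + 8 = 15, A[2][1] + B[1][2] = 5 + -2 = 3, A[2][2] + B[2][2] = 2 + 10 = 12) = 3 (attained at k = 1)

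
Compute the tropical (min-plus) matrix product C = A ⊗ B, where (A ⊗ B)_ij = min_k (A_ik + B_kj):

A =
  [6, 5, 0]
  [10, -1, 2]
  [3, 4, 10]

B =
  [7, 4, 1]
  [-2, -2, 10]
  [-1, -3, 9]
A ⊗ B =
  [-1, -3, 7]
  [-3, -3, 9]
  [2, 2, 4]

Apply the min-plus product entry-by-entry:
  C[0][0] = min over k of (A[0][0] + B[0][0] = 6 + 7 = 13, A[0][1] + B[1][0] = 5 + -2 = 3, A[0][2] + B[2][0] = 0 + -1 = -1) = -1 (attained at k = 2)
  C[0][1] = min over k of (A[0][0] + B[0][1] = 6 + 4 = 10, A[0][1] + B[1][1] = 5 + -2 = 3, A[0][2] + B[2][1] = 0 + -3 = -3) = -3 (attained at k = 2)
  C[0][2] = min over k of (A[0][0] + B[0][2] = 6 + 1 = 7, A[0][1] + B[1][2] = 5 + 10 = 15, A[0][2] + B[2][2] = 0 + 9 = 9) = 7 (attained at k = 0)
  C[1][0] = min over k of (A[1][0] + B[0][0] = 10 + 7 = 17, A[1][1] + B[1][0] = -1 + -2 = -3, A[1][2] + B[2][0] = 2 + -1 = 1) = -3 (attained at k = 1)
  C[1][1] = min over k of (A[1][0] + B[0][1] = 10 + 4 = 14, A[1][1] + B[1][1] = -1 + -2 = -3, A[1][2] + B[2][1] = 2 + -3 = -1) = -3 (attained at k = 1)
  C[1][2] = min over k of (A[1][0] + B[0][2] = 10 + 1 = 11, A[1][1] + B[1][2] = -1 + 10 = 9, A[1][2] + B[2][2] = 2 + 9 = 11) = 9 (attained at k = 1)
  C[2][0] = min over k of (A[2][0] + B[0][0] = 3 + 7 = 10, A[2][1] + B[1][0] = 4 + -2 = 2, A[2][2] + B[2][0] = 10 + -1 = 9) = 2 (attained at k = 1)
  C[2][1] = min over k of (A[2][0] + B[0][1] = 3 + 4 = 7, A[2][1] + B[1][1] = 4 + -2 = 2, A[2][2] + B[2][1] = 10 + -3 = 7) = 2 (attained at k = 1)
  C[2][2] = min over k of (A[2][0] + B[0][2] = 3 + 1 = 4, A[2][1] + B[1][2] = 4 + 10 = 14, A[2][2] + B[2][2] = 10 + 9 = 19) = 4 (attained at k = 0)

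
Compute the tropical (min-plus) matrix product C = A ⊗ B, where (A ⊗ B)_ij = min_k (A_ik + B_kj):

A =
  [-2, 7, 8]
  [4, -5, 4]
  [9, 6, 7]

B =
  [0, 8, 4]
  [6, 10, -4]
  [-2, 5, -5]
A ⊗ B =
  [-2, 6, 2]
  [1, 5, -9]
  [5, 12, 2]

Apply the min-plus product entry-by-entry:
  C[0][0] = min over k of (A[0][0] + B[0][0] = -2 + 0 = -2, A[0][1] + B[1][0] = 7 + 6 = 13, A[0][2] + B[2][0] = 8 + -2 = 6) = -2 (attained at k = 0)
  C[0][1] = min over k of (A[0][0] + B[0][1] = -2 + 8 = 6, A[0][1] + B[1][1] = 7 + 10 = 17, A[0][2] + B[2][1] = 8 + 5 = 13) = 6 (attained at k = 0)
  C[0][2] = min over k of (A[0][0] + B[0][2] = -2 + 4 = 2, A[0][1] + B[1][2] = 7 + -4 = 3, A[0][2] + B[2][2] = 8 + -5 = 3) = 2 (attained at k = 0)
  C[1][0] = min over k of (A[1][0] + B[0][0] = 4 + 0 = 4, A[1][1] + B[1][0] = -5 + 6 = 1, A[1][2] + B[2][0] = 4 + -2 = 2) = 1 (attained at k = 1)
  C[1][1] = min over k of (A[1][0] + B[0][1] = 4 + 8 = 12, A[1][1] + B[1][1] = -5 + 10 = 5, A[1][2] + B[2][1] = 4 + 5 = 9) = 5 (attained at k = 1)
  C[1][2] = min over k of (A[1][0] + B[0][2] = 4 + 4 = 8, A[1][1] + B[1][2] = -5 + -4 = -9, A[1][2] + B[2][2] = 4 + -5 = -1) = -9 (attained at k = 1)
  C[2][0] = min over k of (A[2][0] + B[0][0] = 9 + 0 = 9, A[2][1] + B[1][0] = 6 + 6 = 12, A[2][2] + B[2][0] = 7 + -2 = 5) = 5 (attained at k = 2)
  C[2][1] = min over k of (A[2][0] + B[0][1] = 9 + 8 = 17, A[2][1] + B[1][1] = 6 + 10 = 16, A[2][2] + B[2][1] = 7 + 5 = 12) = 12 (attained at k = 2)
  C[2][2] = min over k of (A[2][0] + B[0][2] = 9 + 4 = 13, A[2][1] + B[1][2] = 6 + -4 = 2, A[2][2] + B[2][2] = 7 + -5 = 2) = 2 (attained at k = 1)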